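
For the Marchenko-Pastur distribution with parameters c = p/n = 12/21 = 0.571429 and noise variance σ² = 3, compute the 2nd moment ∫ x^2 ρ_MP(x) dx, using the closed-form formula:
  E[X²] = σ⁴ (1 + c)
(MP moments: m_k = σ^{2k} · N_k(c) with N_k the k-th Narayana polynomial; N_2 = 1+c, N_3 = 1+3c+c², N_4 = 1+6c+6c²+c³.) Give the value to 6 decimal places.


E[X²] = σ⁴ (1 + c) (second MP moment). With σ² = 3 (so σ⁴ = 9) and c = 12/21 = 0.571429: E[X²] = 9 · (1 + 0.571429) = 9 · 1.571429.

So E[X^2] = 14.142857.


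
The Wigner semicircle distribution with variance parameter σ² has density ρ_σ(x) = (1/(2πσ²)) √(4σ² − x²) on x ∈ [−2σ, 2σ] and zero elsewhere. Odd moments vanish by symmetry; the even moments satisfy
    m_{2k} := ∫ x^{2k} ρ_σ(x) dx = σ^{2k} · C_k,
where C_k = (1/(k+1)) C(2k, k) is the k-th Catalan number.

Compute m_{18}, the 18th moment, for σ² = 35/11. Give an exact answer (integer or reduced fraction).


By the scaled semicircle moment identity, m_{2k} = σ^{2k} · C_k with k = 9.
C_9 = (1/(k+1)) · C(2k, k) = (1/10) · C(18, 9) = (1/10) · 48620 = 4862.
σ^{2k} = (σ²)^k = (35/11)^9 = 78815638671875/2357947691.

Therefore m_{18} = σ^{18} · C_9 = (78815638671875/2357947691) · 4862 = 34836512292968750/214358881.


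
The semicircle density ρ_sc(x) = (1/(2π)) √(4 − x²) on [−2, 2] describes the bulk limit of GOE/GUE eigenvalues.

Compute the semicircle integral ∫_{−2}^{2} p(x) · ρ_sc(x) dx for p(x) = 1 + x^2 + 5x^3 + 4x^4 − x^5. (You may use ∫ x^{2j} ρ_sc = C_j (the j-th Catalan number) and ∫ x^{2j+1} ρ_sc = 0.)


Write p(x) = Σ a_i x^i, split into monomials and integrate each against ρ_sc separately.
Using ∫ x^{2j} ρ_sc = C_j = (1/(j+1)) C(2j, j) (Catalan numbers) and ∫ x^{2j+1} ρ_sc = 0 (odd monomials vanish by symmetry):
  i = 0 (even): a_0 · C_{0} = 1 · 1 = 1
  i = 2 (even): a_2 · C_{1} = 1 · 1 = 1
  i = 3 (odd): ∫ x^3 ρ_sc = 0 (vanishes)
  i = 4 (even): a_4 · C_{2} = 4 · 2 = 8
  i = 5 (odd): ∫ x^5 ρ_sc = 0 (vanishes)

Summing the contributions: ∫_{−2}^{2} p(x) ρ_sc(x) dx = 1 + 1 + 8 = 10.


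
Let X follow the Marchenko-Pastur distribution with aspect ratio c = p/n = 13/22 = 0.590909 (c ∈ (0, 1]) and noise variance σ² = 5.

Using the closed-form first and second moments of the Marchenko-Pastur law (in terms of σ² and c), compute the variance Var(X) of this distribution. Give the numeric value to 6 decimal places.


Recall the MP moments m_1 = E[X] = σ² and m_2 = E[X²] = σ⁴ (1 + c).
m_1 = E[X] = σ² = 5, so m_1² = 25.
m_2 = E[X²] = σ⁴ (1 + c) = 25 · (1 + 0.590909) = 25 · 1.590909 = 39.772727.
(Note m_2 − m_1² simplifies to c · σ⁴ = 0.590909 · 25.)

Var(X) = m_2 − m_1² = 39.772727 − 25 = 14.772727.


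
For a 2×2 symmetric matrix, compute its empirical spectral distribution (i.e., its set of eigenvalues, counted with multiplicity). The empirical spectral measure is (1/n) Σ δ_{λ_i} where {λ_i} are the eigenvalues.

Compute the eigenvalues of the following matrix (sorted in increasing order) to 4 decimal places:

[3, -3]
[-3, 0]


Since M is real symmetric, both eigenvalues are real; they are the roots of det(λI − M) = λ² − (tr M) λ + det M.
tr M = 3 + 0 = 3.
det M = 3·0 − (-3)² = 0 − 9 = -9.
Characteristic polynomial: λ² − 3λ − 9 = 0.
Discriminant Δ = (tr M)² − 4·det M = 9 − (-36) = 45; √Δ = 6.708204.
λ = (tr M ± √Δ)/2 = (3 ± 6.708204)/2, giving (tr M − √Δ)/2 = -1.8541 and (tr M + √Δ)/2 = 4.8541.

Eigenvalues sorted in increasing order: [-1.8541, 4.8541].


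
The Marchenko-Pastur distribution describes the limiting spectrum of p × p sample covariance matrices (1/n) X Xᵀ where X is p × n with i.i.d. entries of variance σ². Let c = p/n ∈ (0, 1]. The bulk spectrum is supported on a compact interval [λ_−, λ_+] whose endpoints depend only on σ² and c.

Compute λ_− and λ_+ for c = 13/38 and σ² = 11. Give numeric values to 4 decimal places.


c = 13/38 = 0.342105; √c = 0.584898.
λ_− = σ² (1 − √c)² = 11 · (1 − 0.584898)² = 11 · (0.415102)² = 1.895410.
λ_+ = σ² (1 + √c)² = 11 · (1 + 0.584898)² = 11 · (1.584898)² = 27.630906.

Rounded to 4 decimal places: λ_− ≈ 1.8954, λ_+ ≈ 27.6309.


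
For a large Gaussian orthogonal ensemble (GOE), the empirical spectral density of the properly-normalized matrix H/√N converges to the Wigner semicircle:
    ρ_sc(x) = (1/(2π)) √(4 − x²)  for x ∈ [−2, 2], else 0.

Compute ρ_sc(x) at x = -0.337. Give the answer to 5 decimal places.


ρ_sc(x) = (1/(2π)) √(4 − x²). With x = -0.337:
  4 − x² = 4 − (-0.337)² = 4 − 0.113569 = 3.886431.
  √(4 − x²) = 1.971403.
  1/(2π) = 0.159155.
  ρ_sc(-0.337) = 0.159155 · 1.971403 = 0.313759.

Rounded to 5 decimal places: ρ_sc(-0.337) ≈ 0.31376.


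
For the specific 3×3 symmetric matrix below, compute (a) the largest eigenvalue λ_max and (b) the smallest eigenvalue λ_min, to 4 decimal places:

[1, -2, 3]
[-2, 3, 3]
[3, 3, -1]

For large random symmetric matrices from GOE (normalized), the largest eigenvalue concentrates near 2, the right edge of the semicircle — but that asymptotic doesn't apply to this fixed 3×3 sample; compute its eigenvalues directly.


Since M is real symmetric, all three eigenvalues are real; they are the roots of det(λI − M) = λ³ − (tr M) λ² + s λ − det M, where s is the sum of the principal 2×2 minors.
tr M = 1 + 3 + (-1) = 3.
s = (1·3 − (-2)²) + (1·(-1) − 3²) + (3·(-1) − 3²) = -1 + (-10) + (-12) = -23.
det M (expand along row 1) = 1·(-12) − (-2)·(-7) + 3·(-15) = -71.
Characteristic polynomial: λ³ − 3λ² − 23λ + 71 = 0.
Substitute λ = y + (tr M)/3 = y + 1.000000 to remove the quadratic term: y³ + p·y + q = 0 with p = s − (tr M)²/3 = -26.000000 and q = −2(tr M)³/27 + (tr M)·s/3 − det M = 46.000000.
Three real roots ⇒ use the trigonometric (Viète) form: r = 2√(−p/3) = 5.887841, φ = arccos(3q/(p·r)) = arccos(-0.901467) = 2.693942 rad.
y_k = r·cos(φ/3 − 2πk/3) for k = 0, 1, 2 gives y = 3.669246, 2.153168, -5.822414.
λ_k = y_k + 1.000000 gives λ = 4.6692, 3.1532, -4.8224 (check: the sum is 3.0000 = tr M).

Hence λ_max = 4.6692 and λ_min = -4.8224.


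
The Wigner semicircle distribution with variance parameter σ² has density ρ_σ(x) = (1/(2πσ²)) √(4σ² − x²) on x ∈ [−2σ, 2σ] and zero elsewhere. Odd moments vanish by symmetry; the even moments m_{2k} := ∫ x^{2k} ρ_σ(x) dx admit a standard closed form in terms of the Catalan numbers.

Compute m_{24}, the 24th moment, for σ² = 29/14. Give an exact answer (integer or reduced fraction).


By the scaled semicircle moment identity, m_{2k} = σ^{2k} · C_k with k = 12.
C_12 = (1/(k+1)) · C(2k, k) = (1/13) · C(24, 12) = (1/13) · 2704156 = 208012.
σ^{2k} = (σ²)^k = (29/14)^12 = 353814783205469041/56693912375296.

Therefore m_{24} = σ^{24} · C_12 = (353814783205469041/56693912375296) · 208012 = 2628490024433429505589/2024782584832.


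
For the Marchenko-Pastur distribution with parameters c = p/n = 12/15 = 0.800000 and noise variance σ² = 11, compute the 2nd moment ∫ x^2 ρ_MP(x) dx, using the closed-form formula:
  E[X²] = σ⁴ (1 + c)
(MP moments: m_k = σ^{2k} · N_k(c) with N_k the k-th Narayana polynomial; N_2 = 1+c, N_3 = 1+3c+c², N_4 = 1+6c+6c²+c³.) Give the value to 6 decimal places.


E[X²] = σ⁴ (1 + c) (second MP moment). With σ² = 11 (so σ⁴ = 121) and c = 12/15 = 0.800000: E[X²] = 121 · (1 + 0.800000) = 121 · 1.800000.

So E[X^2] = 217.800000.


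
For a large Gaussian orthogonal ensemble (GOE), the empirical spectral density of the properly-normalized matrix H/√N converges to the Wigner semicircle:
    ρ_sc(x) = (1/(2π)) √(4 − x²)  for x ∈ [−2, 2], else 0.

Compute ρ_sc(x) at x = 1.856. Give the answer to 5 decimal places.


ρ_sc(x) = (1/(2π)) √(4 − x²). With x = 1.856:
  4 − x² = 4 − (1.856)² = 4 − 3.444736 = 0.555264.
  √(4 − x²) = 0.745160.
  1/(2π) = 0.159155.
  ρ_sc(1.856) = 0.159155 · 0.745160 = 0.118596.

Rounded to 5 decimal places: ρ_sc(1.856) ≈ 0.11860.


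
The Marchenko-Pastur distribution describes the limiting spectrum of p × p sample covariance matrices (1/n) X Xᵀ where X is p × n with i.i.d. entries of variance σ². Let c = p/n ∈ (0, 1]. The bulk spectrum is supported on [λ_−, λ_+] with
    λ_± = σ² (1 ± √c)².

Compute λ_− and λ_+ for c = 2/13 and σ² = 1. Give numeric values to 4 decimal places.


c = 2/13 = 0.153846; √c = 0.392232.
λ_− = σ² (1 − √c)² = 1 · (1 − 0.392232)² = 1 · (0.607768)² = 0.369382.
λ_+ = σ² (1 + √c)² = 1 · (1 + 0.392232)² = 1 · (1.392232)² = 1.938311.

Rounded to 4 decimal places: λ_− ≈ 0.3694, λ_+ ≈ 1.9383.


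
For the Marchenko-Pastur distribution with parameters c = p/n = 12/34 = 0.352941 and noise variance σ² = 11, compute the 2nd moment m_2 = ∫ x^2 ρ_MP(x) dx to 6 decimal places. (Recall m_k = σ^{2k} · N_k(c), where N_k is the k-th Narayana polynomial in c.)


E[X²] = σ⁴ (1 + c) (second MP moment). With σ² = 11 (so σ⁴ = 121) and c = 12/34 = 0.352941: E[X²] = 121 · (1 + 0.352941) = 121 · 1.352941.

So E[X^2] = 163.705882.


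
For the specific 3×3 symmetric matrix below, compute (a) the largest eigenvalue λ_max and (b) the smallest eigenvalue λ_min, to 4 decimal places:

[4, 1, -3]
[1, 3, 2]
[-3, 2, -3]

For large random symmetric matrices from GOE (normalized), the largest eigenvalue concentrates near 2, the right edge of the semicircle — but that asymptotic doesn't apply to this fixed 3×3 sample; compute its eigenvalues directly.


Since M is real symmetric, all three eigenvalues are real; they are the roots of det(λI − M) = λ³ − (tr M) λ² + s λ − det M, where s is the sum of the principal 2×2 minors.
tr M = 4 + 3 + (-3) = 4.
s = (4·3 − 1²) + (4·(-3) − (-3)²) + (3·(-3) − 2²) = 11 + (-21) + (-13) = -23.
det M (expand along row 1) = 4·(-13) − 1·3 + (-3)·11 = -88.
Characteristic polynomial: λ³ − 4λ² − 23λ + 88 = 0.
Substitute λ = y + (tr M)/3 = y + 1.333333 to remove the quadratic term: y³ + p·y + q = 0 with p = s − (tr M)²/3 = -28.333333 and q = −2(tr M)³/27 + (tr M)·s/3 − det M = 52.592593.
Three real roots ⇒ use the trigonometric (Viète) form: r = 2√(−p/3) = 6.146363, φ = arccos(3q/(p·r)) = arccos(-0.906004) = 2.704541 rad.
y_k = r·cos(φ/3 − 2πk/3) for k = 0, 1, 2 gives y = 3.813348, 2.267906, -6.081254.
λ_k = y_k + 1.333333 gives λ = 5.1467, 3.6012, -4.7479 (check: the sum is 4.0000 = tr M).

Hence λ_max = 5.1467 and λ_min = -4.7479.


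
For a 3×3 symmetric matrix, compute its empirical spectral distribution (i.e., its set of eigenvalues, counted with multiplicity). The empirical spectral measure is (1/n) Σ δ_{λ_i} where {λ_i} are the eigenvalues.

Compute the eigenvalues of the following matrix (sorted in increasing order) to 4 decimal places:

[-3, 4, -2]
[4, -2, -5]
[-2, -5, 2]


Since M is real symmetric, all three eigenvalues are real; they are the roots of det(λI − M) = λ³ − (tr M) λ² + s λ − det M, where s is the sum of the principal 2×2 minors.
tr M = -3 + (-2) + 2 = -3.
s = ((-3)·(-2) − 4²) + ((-3)·2 − (-2)²) + ((-2)·2 − (-5)²) = -10 + (-10) + (-29) = -49.
det M (expand along row 1) = (-3)·(-29) − 4·(-2) + (-2)·(-24) = 143.
Characteristic polynomial: λ³ + 3λ² − 49λ − 143 = 0.
Substitute λ = y + (tr M)/3 = y − 1.000000 to remove the quadratic term: y³ + p·y + q = 0 with p = s − (tr M)²/3 = -52.000000 and q = −2(tr M)³/27 + (tr M)·s/3 − det M = -92.000000.
Three real roots ⇒ use the trigonometric (Viète) form: r = 2√(−p/3) = 8.326664, φ = arccos(3q/(p·r)) = arccos(0.637433) = 0.879634 rad.
y_k = r·cos(φ/3 − 2πk/3) for k = 0, 1, 2 gives y = 7.971287, -1.901433, -6.069854.
λ_k = y_k − 1.000000 gives λ = 6.9713, -2.9014, -7.0699 (check: the sum is -3.0000 = tr M).

Eigenvalues sorted in increasing order: [-7.0699, -2.9014, 6.9713].


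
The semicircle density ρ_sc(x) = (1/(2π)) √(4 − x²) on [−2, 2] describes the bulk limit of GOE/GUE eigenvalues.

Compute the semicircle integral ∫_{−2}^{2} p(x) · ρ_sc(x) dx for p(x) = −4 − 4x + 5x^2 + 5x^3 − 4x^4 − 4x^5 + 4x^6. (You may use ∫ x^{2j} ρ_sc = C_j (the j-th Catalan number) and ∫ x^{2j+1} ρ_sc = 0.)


Write p(x) = Σ a_i x^i, split into monomials and integrate each against ρ_sc separately.
Using ∫ x^{2j} ρ_sc = C_j = (1/(j+1)) C(2j, j) (Catalan numbers) and ∫ x^{2j+1} ρ_sc = 0 (odd monomials vanish by symmetry):
  i = 0 (even): a_0 · C_{0} = -4 · 1 = -4
  i = 1 (odd): ∫ x^1 ρ_sc = 0 (vanishes)
  i = 2 (even): a_2 · C_{1} = 5 · 1 = 5
  i = 3 (odd): ∫ x^3 ρ_sc = 0 (vanishes)
  i = 4 (even): a_4 · C_{2} = -4 · 2 = -8
  i = 5 (odd): ∫ x^5 ρ_sc = 0 (vanishes)
  i = 6 (even): a_6 · C_{3} = 4 · 5 = 20

Summing the contributions: ∫_{−2}^{2} p(x) ρ_sc(x) dx = (-4) + 5 + (-8) + 20 = 13.


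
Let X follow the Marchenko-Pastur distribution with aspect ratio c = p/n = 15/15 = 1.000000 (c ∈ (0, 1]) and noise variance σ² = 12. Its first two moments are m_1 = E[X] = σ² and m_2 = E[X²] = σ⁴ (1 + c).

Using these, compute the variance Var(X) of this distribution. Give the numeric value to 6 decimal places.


m_1 = E[X] = σ² = 12, so m_1² = 144.
m_2 = E[X²] = σ⁴ (1 + c) = 144 · (1 + 1.000000) = 144 · 2.000000 = 288.000000.
(Note m_2 − m_1² simplifies to c · σ⁴ = 1.000000 · 144.)

Var(X) = m_2 − m_1² = 288.000000 − 144 = 144.000000.


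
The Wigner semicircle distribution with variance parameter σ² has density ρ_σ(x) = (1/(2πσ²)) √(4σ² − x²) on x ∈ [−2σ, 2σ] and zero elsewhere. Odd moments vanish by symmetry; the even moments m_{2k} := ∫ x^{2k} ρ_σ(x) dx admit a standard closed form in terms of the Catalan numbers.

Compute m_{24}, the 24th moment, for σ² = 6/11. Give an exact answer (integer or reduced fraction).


By the scaled semicircle moment identity, m_{2k} = σ^{2k} · C_k with k = 12.
C_12 = (1/(k+1)) · C(2k, k) = (1/13) · C(24, 12) = (1/13) · 2704156 = 208012.
σ^{2k} = (σ²)^k = (6/11)^12 = 2176782336/3138428376721.

Therefore m_{24} = σ^{24} · C_12 = (2176782336/3138428376721) · 208012 = 452796847276032/3138428376721.


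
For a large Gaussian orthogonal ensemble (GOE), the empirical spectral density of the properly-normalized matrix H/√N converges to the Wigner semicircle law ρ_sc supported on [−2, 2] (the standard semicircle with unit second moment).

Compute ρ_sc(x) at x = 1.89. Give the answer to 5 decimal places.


ρ_sc(x) = (1/(2π)) √(4 − x²). With x = 1.89:
  4 − x² = 4 − (1.89)² = 4 − 3.572100 = 0.427900.
  √(4 − x²) = 0.654141.
  1/(2π) = 0.159155.
  ρ_sc(1.89) = 0.159155 · 0.654141 = 0.104110.

Rounded to 5 decimal places: ρ_sc(1.89) ≈ 0.10411.


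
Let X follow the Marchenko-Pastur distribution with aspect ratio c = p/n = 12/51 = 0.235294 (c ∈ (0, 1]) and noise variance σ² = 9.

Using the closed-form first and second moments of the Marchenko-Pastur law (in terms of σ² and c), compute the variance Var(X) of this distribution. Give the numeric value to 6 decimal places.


Recall the MP moments m_1 = E[X] = σ² and m_2 = E[X²] = σ⁴ (1 + c).
m_1 = E[X] = σ² = 9, so m_1² = 81.
m_2 = E[X²] = σ⁴ (1 + c) = 81 · (1 + 0.235294) = 81 · 1.235294 = 100.058824.
(Note m_2 − m_1² simplifies to c · σ⁴ = 0.235294 · 81.)

Var(X) = m_2 − m_1² = 100.058824 − 81 = 19.058824.


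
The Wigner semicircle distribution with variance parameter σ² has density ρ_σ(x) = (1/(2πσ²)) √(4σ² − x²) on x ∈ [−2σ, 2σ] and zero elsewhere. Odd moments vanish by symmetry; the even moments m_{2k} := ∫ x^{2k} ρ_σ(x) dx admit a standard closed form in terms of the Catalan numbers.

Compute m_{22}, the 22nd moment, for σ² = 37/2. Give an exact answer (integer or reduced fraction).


By the scaled semicircle moment identity, m_{2k} = σ^{2k} · C_k with k = 11.
C_11 = (1/(k+1)) · C(2k, k) = (1/12) · C(22, 11) = (1/12) · 705432 = 58786.
σ^{2k} = (σ²)^k = (37/2)^11 = 177917621779460413/2048.

Therefore m_{22} = σ^{22} · C_11 = (177917621779460413/2048) · 58786 = 5229532656963679919309/1024.


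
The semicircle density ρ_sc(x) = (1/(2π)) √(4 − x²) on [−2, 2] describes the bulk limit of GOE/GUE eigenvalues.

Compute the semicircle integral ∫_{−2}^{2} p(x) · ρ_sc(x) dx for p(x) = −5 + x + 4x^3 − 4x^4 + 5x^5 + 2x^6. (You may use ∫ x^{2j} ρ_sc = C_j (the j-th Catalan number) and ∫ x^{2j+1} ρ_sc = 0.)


Write p(x) = Σ a_i x^i, split into monomials and integrate each against ρ_sc separately.
Using ∫ x^{2j} ρ_sc = C_j = (1/(j+1)) C(2j, j) (Catalan numbers) and ∫ x^{2j+1} ρ_sc = 0 (odd monomials vanish by symmetry):
  i = 0 (even): a_0 · C_{0} = -5 · 1 = -5
  i = 1 (odd): ∫ x^1 ρ_sc = 0 (vanishes)
  i = 3 (odd): ∫ x^3 ρ_sc = 0 (vanishes)
  i = 4 (even): a_4 · C_{2} = -4 · 2 = -8
  i = 5 (odd): ∫ x^5 ρ_sc = 0 (vanishes)
  i = 6 (even): a_6 · C_{3} = 2 · 5 = 10

Summing the contributions: ∫_{−2}^{2} p(x) ρ_sc(x) dx = (-5) + (-8) + 10 = -3.


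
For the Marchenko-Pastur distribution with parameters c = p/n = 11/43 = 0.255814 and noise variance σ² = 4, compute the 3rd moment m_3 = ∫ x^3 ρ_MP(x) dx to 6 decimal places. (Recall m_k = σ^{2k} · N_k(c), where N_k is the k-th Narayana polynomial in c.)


E[X³] = σ⁶ (1 + 3c + c²) (third MP moment). With σ² = 4 (so σ⁶ = 64) and c = 11/43 = 0.255814: E[X³] = 64 · (1 + 3·0.255814 + (0.255814)²) = 64 · 1.832883.

So E[X^3] = 117.304489.


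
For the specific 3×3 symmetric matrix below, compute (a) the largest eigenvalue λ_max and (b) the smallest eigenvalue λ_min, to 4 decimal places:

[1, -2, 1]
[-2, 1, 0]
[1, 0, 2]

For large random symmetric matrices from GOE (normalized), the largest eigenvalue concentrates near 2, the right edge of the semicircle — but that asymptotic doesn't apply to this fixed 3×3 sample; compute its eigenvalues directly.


Since M is real symmetric, all three eigenvalues are real; they are the roots of det(λI − M) = λ³ − (tr M) λ² + s λ − det M, where s is the sum of the principal 2×2 minors.
tr M = 1 + 1 + 2 = 4.
s = (1·1 − (-2)²) + (1·2 − 1²) + (1·2 − 0²) = -3 + 1 + 2 = 0.
det M (expand along row 1) = 1·2 − (-2)·(-4) + 1·(-1) = -7.
Characteristic polynomial: λ³ − 4λ² + 7 = 0.
Substitute λ = y + (tr M)/3 = y + 1.333333 to remove the quadratic term: y³ + p·y + q = 0 with p = s − (tr M)²/3 = -5.333333 and q = −2(tr M)³/27 + (tr M)·s/3 − det M = 2.259259.
Three real roots ⇒ use the trigonometric (Viète) form: r = 2√(−p/3) = 2.666667, φ = arccos(3q/(p·r)) = arccos(-0.476563) = 2.067537 rad.
y_k = r·cos(φ/3 − 2πk/3) for k = 0, 1, 2 gives y = 2.058049, 0.439532, -2.497581.
λ_k = y_k + 1.333333 gives λ = 3.3914, 1.7729, -1.1642 (check: the sum is 4.0000 = tr M).

Hence λ_max = 3.3914 and λ_min = -1.1642.


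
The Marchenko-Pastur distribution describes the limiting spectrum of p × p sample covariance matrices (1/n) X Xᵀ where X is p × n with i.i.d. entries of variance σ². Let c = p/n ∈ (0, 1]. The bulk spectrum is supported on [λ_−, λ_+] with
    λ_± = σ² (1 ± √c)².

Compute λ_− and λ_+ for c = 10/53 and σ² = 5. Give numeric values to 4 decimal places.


c = 10/53 = 0.188679; √c = 0.434372.
λ_− = σ² (1 − √c)² = 5 · (1 − 0.434372)² = 5 · (0.565628)² = 1.599674.
λ_+ = σ² (1 + √c)² = 5 · (1 + 0.434372)² = 5 · (1.434372)² = 10.287119.

Rounded to 4 decimal places: λ_− ≈ 1.5997, λ_+ ≈ 10.2871.


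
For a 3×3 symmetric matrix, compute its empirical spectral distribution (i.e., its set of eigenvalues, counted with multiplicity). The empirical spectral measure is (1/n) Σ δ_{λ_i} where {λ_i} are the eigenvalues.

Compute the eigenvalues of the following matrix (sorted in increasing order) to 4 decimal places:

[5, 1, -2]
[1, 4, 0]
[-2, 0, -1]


Since M is real symmetric, all three eigenvalues are real; they are the roots of det(λI − M) = λ³ − (tr M) λ² + s λ − det M, where s is the sum of the principal 2×2 minors.
tr M = 5 + 4 + (-1) = 8.
s = (5·4 − 1²) + (5·(-1) − (-2)²) + (4·(-1) − 0²) = 19 + (-9) + (-4) = 6.
det M (expand along row 1) = 5·(-4) − 1·(-1) + (-2)·8 = -35.
Characteristic polynomial: λ³ − 8λ² + 6λ + 35 = 0.
Substitute λ = y + (tr M)/3 = y + 2.666667 to remove the quadratic term: y³ + p·y + q = 0 with p = s − (tr M)²/3 = -15.333333 and q = −2(tr M)³/27 + (tr M)·s/3 − det M = 13.074074.
Three real roots ⇒ use the trigonometric (Viète) form: r = 2√(−p/3) = 4.521553, φ = arccos(3q/(p·r)) = arccos(-0.565728) = 2.172113 rad.
y_k = r·cos(φ/3 − 2πk/3) for k = 0, 1, 2 gives y = 3.387264, 0.900238, -4.287503.
λ_k = y_k + 2.666667 gives λ = 6.0539, 3.5669, -1.6208 (check: the sum is 8.0000 = tr M).

Eigenvalues sorted in increasing order: [-1.6208, 3.5669, 6.0539].


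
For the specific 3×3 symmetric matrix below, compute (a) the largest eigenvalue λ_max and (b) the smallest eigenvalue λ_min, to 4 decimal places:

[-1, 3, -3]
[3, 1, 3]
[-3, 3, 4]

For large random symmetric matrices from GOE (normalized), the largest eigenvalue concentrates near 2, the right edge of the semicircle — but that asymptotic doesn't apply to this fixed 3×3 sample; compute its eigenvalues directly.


Since M is real symmetric, all three eigenvalues are real; they are the roots of det(λI − M) = λ³ − (tr M) λ² + s λ − det M, where s is the sum of the principal 2×2 minors.
tr M = -1 + 1 + 4 = 4.
s = ((-1)·1 − 3²) + ((-1)·4 − (-3)²) + (1·4 − 3²) = -10 + (-13) + (-5) = -28.
det M (expand along row 1) = (-1)·(-5) − 3·21 + (-3)·12 = -94.
Characteristic polynomial: λ³ − 4λ² − 28λ + 94 = 0.
Substitute λ = y + (tr M)/3 = y + 1.333333 to remove the quadratic term: y³ + p·y + q = 0 with p = s − (tr M)²/3 = -33.333333 and q = −2(tr M)³/27 + (tr M)·s/3 − det M = 51.925926.
Three real roots ⇒ use the trigonometric (Viète) form: r = 2√(−p/3) = 6.666667, φ = arccos(3q/(p·r)) = arccos(-0.701000) = 2.347595 rad.
y_k = r·cos(φ/3 − 2πk/3) for k = 0, 1, 2 gives y = 4.727539, 1.706995, -6.434533.
λ_k = y_k + 1.333333 gives λ = 6.0609, 3.0403, -5.1012 (check: the sum is 4.0000 = tr M).

Hence λ_max = 6.0609 and λ_min = -5.1012.


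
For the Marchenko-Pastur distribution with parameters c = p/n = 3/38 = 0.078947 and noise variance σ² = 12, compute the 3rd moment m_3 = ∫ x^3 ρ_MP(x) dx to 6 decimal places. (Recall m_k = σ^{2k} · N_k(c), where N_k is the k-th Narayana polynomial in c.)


E[X³] = σ⁶ (1 + 3c + c²) (third MP moment). With σ² = 12 (so σ⁶ = 1728) and c = 3/38 = 0.078947: E[X³] = 1728 · (1 + 3·0.078947 + (0.078947)²) = 1728 · 1.243075.

So E[X^3] = 2148.033241.


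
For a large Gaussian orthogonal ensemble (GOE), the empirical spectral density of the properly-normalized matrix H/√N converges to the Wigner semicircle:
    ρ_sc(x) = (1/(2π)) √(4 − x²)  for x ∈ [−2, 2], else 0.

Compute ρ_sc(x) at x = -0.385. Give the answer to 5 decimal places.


ρ_sc(x) = (1/(2π)) √(4 − x²). With x = -0.385:
  4 − x² = 4 − (-0.385)² = 4 − 0.148225 = 3.851775.
  √(4 − x²) = 1.962594.
  1/(2π) = 0.159155.
  ρ_sc(-0.385) = 0.159155 · 1.962594 = 0.312357.

Rounded to 5 decimal places: ρ_sc(-0.385) ≈ 0.31236.


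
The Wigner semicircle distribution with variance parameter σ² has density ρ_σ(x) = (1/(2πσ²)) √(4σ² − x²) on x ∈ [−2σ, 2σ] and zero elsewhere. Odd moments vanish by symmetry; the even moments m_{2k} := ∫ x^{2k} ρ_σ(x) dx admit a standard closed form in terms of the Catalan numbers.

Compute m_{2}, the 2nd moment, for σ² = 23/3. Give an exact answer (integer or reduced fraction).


By the scaled semicircle moment identity, m_{2k} = σ^{2k} · C_k with k = 1.
C_1 = (1/(k+1)) · C(2k, k) = (1/2) · C(2, 1) = (1/2) · 2 = 1.
σ^{2k} = (σ²)^k = (23/3)^1 = 23/3.

Therefore m_{2} = σ^{2} · C_1 = (23/3) · 1 = 23/3.


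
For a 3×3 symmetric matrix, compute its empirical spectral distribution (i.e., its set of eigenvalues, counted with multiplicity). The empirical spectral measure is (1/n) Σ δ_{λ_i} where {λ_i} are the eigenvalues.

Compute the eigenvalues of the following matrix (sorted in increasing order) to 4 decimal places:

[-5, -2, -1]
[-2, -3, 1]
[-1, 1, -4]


Since M is real symmetric, all three eigenvalues are real; they are the roots of det(λI − M) = λ³ − (tr M) λ² + s λ − det M, where s is the sum of the principal 2×2 minors.
tr M = -5 + (-3) + (-4) = -12.
s = ((-5)·(-3) − (-2)²) + ((-5)·(-4) − (-1)²) + ((-3)·(-4) − 1²) = 11 + 19 + 11 = 41.
det M (expand along row 1) = (-5)·11 − (-2)·9 + (-1)·(-5) = -32.
Characteristic polynomial: λ³ + 12λ² + 41λ + 32 = 0.
Substitute λ = y + (tr M)/3 = y − 4.000000 to remove the quadratic term: y³ + p·y + q = 0 with p = s − (tr M)²/3 = -7.000000 and q = −2(tr M)³/27 + (tr M)·s/3 − det M = -4.000000.
Three real roots ⇒ use the trigonometric (Viète) form: r = 2√(−p/3) = 3.055050, φ = arccos(3q/(p·r)) = arccos(0.561132) = 0.975044 rad.
y_k = r·cos(φ/3 − 2πk/3) for k = 0, 1, 2 gives y = 2.895107, -0.602705, -2.292402.
λ_k = y_k − 4.000000 gives λ = -1.1049, -4.6027, -6.2924 (check: the sum is -12.0000 = tr M).

Eigenvalues sorted in increasing order: [-6.2924, -4.6027, -1.1049].


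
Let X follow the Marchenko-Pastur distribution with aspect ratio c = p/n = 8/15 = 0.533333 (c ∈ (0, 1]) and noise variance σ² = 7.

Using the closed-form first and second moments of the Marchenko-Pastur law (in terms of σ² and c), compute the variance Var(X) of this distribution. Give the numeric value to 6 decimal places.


Recall the MP moments m_1 = E[X] = σ² and m_2 = E[X²] = σ⁴ (1 + c).
m_1 = E[X] = σ² = 7, so m_1² = 49.
m_2 = E[X²] = σ⁴ (1 + c) = 49 · (1 + 0.533333) = 49 · 1.533333 = 75.133333.
(Note m_2 − m_1² simplifies to c · σ⁴ = 0.533333 · 49.)

Var(X) = m_2 − m_1² = 75.133333 − 49 = 26.133333.


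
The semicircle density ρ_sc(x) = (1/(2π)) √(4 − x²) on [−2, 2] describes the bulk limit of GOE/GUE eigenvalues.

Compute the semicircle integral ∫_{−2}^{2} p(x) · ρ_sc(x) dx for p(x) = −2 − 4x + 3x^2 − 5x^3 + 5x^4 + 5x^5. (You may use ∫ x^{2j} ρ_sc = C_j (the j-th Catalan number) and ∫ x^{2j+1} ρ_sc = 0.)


Write p(x) = Σ a_i x^i, split into monomials and integrate each against ρ_sc separately.
Using ∫ x^{2j} ρ_sc = C_j = (1/(j+1)) C(2j, j) (Catalan numbers) and ∫ x^{2j+1} ρ_sc = 0 (odd monomials vanish by symmetry):
  i = 0 (even): a_0 · C_{0} = -2 · 1 = -2
  i = 1 (odd): ∫ x^1 ρ_sc = 0 (vanishes)
  i = 2 (even): a_2 · C_{1} = 3 · 1 = 3
  i = 3 (odd): ∫ x^3 ρ_sc = 0 (vanishes)
  i = 4 (even): a_4 · C_{2} = 5 · 2 = 10
  i = 5 (odd): ∫ x^5 ρ_sc = 0 (vanishes)

Summing the contributions: ∫_{−2}^{2} p(x) ρ_sc(x) dx = (-2) + 3 + 10 = 11.


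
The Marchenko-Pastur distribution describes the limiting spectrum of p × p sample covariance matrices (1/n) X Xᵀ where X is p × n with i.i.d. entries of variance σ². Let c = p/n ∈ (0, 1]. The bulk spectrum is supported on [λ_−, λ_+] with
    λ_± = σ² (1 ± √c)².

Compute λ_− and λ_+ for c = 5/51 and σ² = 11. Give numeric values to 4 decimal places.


c = 5/51 = 0.098039; √c = 0.313112.
λ_− = σ² (1 − √c)² = 11 · (1 − 0.313112)² = 11 · (0.686888)² = 5.189964.
λ_+ = σ² (1 + √c)² = 11 · (1 + 0.313112)² = 11 · (1.313112)² = 18.966899.

Rounded to 4 decimal places: λ_− ≈ 5.1900, λ_+ ≈ 18.9669.


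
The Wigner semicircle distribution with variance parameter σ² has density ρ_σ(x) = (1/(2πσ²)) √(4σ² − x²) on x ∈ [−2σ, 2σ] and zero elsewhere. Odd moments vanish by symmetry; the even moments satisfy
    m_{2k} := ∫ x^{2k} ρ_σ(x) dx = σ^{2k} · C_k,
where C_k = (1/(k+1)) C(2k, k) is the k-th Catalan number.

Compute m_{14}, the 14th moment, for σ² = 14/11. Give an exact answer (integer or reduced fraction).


By the scaled semicircle moment identity, m_{2k} = σ^{2k} · C_k with k = 7.
C_7 = (1/(k+1)) · C(2k, k) = (1/8) · C(14, 7) = (1/8) · 3432 = 429.
σ^{2k} = (σ²)^k = (14/11)^7 = 105413504/19487171.

Therefore m_{14} = σ^{14} · C_7 = (105413504/19487171) · 429 = 4111126656/1771561.


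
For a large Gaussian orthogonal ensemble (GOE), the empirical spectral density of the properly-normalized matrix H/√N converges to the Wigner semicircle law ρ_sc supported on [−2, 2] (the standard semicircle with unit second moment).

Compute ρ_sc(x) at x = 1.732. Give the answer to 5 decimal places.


ρ_sc(x) = (1/(2π)) √(4 − x²). With x = 1.732:
  4 − x² = 4 − (1.732)² = 4 − 2.999824 = 1.000176.
  √(4 − x²) = 1.000088.
  1/(2π) = 0.159155.
  ρ_sc(1.732) = 0.159155 · 1.000088 = 0.159169.

Rounded to 5 decimal places: ρ_sc(1.732) ≈ 0.15917.


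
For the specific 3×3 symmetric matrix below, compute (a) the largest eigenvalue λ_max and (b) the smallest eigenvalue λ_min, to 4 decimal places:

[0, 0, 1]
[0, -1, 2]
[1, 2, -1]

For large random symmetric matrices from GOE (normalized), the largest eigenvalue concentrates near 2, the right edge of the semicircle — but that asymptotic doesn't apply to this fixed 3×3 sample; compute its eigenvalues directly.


Since M is real symmetric, all three eigenvalues are real; they are the roots of det(λI − M) = λ³ − (tr M) λ² + s λ − det M, where s is the sum of the principal 2×2 minors.
tr M = 0 + (-1) + (-1) = -2.
s = (0·(-1) − 0²) + (0·(-1) − 1²) + ((-1)·(-1) − 2²) = 0 + (-1) + (-3) = -4.
det M (expand along row 1) = 0·(-3) − 0·(-2) + 1·1 = 1.
Characteristic polynomial: λ³ + 2λ² − 4λ − 1 = 0.
Substitute λ = y + (tr M)/3 = y − 0.666667 to remove the quadratic term: y³ + p·y + q = 0 with p = s − (tr M)²/3 = -5.333333 and q = −2(tr M)³/27 + (tr M)·s/3 − det M = 2.259259.
Three real roots ⇒ use the trigonometric (Viète) form: r = 2√(−p/3) = 2.666667, φ = arccos(3q/(p·r)) = arccos(-0.476562) = 2.067537 rad.
y_k = r·cos(φ/3 − 2πk/3) for k = 0, 1, 2 gives y = 2.058049, 0.439532, -2.497581.
λ_k = y_k − 0.666667 gives λ = 1.3914, -0.2271, -3.1642 (check: the sum is -2.0000 = tr M).

Hence λ_max = 1.3914 and λ_min = -3.1642.


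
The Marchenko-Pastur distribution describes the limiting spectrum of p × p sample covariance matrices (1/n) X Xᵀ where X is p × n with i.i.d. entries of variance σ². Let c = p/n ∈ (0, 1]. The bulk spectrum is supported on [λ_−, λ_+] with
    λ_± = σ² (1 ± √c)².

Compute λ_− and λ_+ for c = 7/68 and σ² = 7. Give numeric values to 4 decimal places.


c = 7/68 = 0.102941; √c = 0.320844.
λ_− = σ² (1 − √c)² = 7 · (1 − 0.320844)² = 7 · (0.679156)² = 3.228766.
λ_+ = σ² (1 + √c)² = 7 · (1 + 0.320844)² = 7 · (1.320844)² = 12.212411.

Rounded to 4 decimal places: λ_− ≈ 3.2288, λ_+ ≈ 12.2124.


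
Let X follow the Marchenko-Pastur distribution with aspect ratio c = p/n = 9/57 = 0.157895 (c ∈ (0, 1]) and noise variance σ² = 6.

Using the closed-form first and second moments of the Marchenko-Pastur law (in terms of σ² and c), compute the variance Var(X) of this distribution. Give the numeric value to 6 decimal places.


Recall the MP moments m_1 = E[X] = σ² and m_2 = E[X²] = σ⁴ (1 + c).
m_1 = E[X] = σ² = 6, so m_1² = 36.
m_2 = E[X²] = σ⁴ (1 + c) = 36 · (1 + 0.157895) = 36 · 1.157895 = 41.684211.
(Note m_2 − m_1² simplifies to c · σ⁴ = 0.157895 · 36.)

Var(X) = m_2 − m_1² = 41.684211 − 36 = 5.684211.


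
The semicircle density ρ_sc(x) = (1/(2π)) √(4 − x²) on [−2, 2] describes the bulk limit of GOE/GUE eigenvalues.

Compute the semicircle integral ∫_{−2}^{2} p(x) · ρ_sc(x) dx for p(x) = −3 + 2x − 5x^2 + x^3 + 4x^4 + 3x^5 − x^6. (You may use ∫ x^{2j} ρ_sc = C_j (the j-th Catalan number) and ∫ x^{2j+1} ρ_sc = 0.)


Write p(x) = Σ a_i x^i, split into monomials and integrate each against ρ_sc separately.
Using ∫ x^{2j} ρ_sc = C_j = (1/(j+1)) C(2j, j) (Catalan numbers) and ∫ x^{2j+1} ρ_sc = 0 (odd monomials vanish by symmetry):
  i = 0 (even): a_0 · C_{0} = -3 · 1 = -3
  i = 1 (odd): ∫ x^1 ρ_sc = 0 (vanishes)
  i = 2 (even): a_2 · C_{1} = -5 · 1 = -5
  i = 3 (odd): ∫ x^3 ρ_sc = 0 (vanishes)
  i = 4 (even): a_4 · C_{2} = 4 · 2 = 8
  i = 5 (odd): ∫ x^5 ρ_sc = 0 (vanishes)
  i = 6 (even): a_6 · C_{3} = -1 · 5 = -5

Summing the contributions: ∫_{−2}^{2} p(x) ρ_sc(x) dx = (-3) + (-5) + 8 + (-5) = -5.


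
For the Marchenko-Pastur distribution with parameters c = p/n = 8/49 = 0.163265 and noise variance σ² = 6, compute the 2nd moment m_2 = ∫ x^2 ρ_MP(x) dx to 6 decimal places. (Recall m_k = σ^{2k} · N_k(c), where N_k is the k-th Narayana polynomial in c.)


E[X²] = σ⁴ (1 + c) (second MP moment). With σ² = 6 (so σ⁴ = 36) and c = 8/49 = 0.163265: E[X²] = 36 · (1 + 0.163265) = 36 · 1.163265.

So E[X^2] = 41.877551.


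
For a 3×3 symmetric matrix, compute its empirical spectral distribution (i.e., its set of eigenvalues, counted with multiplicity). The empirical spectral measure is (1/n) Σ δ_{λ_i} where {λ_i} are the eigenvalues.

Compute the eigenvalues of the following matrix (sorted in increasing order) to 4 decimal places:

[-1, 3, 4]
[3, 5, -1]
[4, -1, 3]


Since M is real symmetric, all three eigenvalues are real; they are the roots of det(λI − M) = λ³ − (tr M) λ² + s λ − det M, where s is the sum of the principal 2×2 minors.
tr M = -1 + 5 + 3 = 7.
s = ((-1)·5 − 3²) + ((-1)·3 − 4²) + (5·3 − (-1)²) = -14 + (-19) + 14 = -19.
det M (expand along row 1) = (-1)·14 − 3·13 + 4·(-23) = -145.
Characteristic polynomial: λ³ − 7λ² − 19λ + 145 = 0.
Substitute λ = y + (tr M)/3 = y + 2.333333 to remove the quadratic term: y³ + p·y + q = 0 with p = s − (tr M)²/3 = -35.333333 and q = −2(tr M)³/27 + (tr M)·s/3 − det M = 75.259259.
Three real roots ⇒ use the trigonometric (Viète) form: r = 2√(−p/3) = 6.863753, φ = arccos(3q/(p·r)) = arccos(-0.930968) = 2.767853 rad.
y_k = r·cos(φ/3 − 2πk/3) for k = 0, 1, 2 gives y = 4.143892, 2.666667, -6.810559.
λ_k = y_k + 2.333333 gives λ = 6.4772, 5.0000, -4.4772 (check: the sum is 7.0000 = tr M).

Eigenvalues sorted in increasing order: [-4.4772, 5.0000, 6.4772].


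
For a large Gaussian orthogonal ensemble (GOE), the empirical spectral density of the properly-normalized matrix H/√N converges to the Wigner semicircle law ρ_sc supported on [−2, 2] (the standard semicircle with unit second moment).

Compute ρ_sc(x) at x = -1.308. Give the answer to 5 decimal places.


ρ_sc(x) = (1/(2π)) √(4 − x²). With x = -1.308:
  4 − x² = 4 − (-1.308)² = 4 − 1.710864 = 2.289136.
  √(4 − x²) = 1.512989.
  1/(2π) = 0.159155.
  ρ_sc(-1.308) = 0.159155 · 1.512989 = 0.240800.

Rounded to 5 decimal places: ρ_sc(-1.308) ≈ 0.24080.


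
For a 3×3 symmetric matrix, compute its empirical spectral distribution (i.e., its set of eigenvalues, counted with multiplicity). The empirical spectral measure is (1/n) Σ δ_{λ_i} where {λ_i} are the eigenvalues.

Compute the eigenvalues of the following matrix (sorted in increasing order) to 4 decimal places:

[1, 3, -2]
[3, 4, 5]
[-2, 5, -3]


Since M is real symmetric, all three eigenvalues are real; they are the roots of det(λI − M) = λ³ − (tr M) λ² + s λ − det M, where s is the sum of the principal 2×2 minors.
tr M = 1 + 4 + (-3) = 2.
s = (1·4 − 3²) + (1·(-3) − (-2)²) + (4·(-3) − 5²) = -5 + (-7) + (-37) = -49.
det M (expand along row 1) = 1·(-37) − 3·1 + (-2)·23 = -86.
Characteristic polynomial: λ³ − 2λ² − 49λ + 86 = 0.
Substitute λ = y + (tr M)/3 = y + 0.666667 to remove the quadratic term: y³ + p·y + q = 0 with p = s − (tr M)²/3 = -50.333333 and q = −2(tr M)³/27 + (tr M)·s/3 − det M = 52.740741.
Three real roots ⇒ use the trigonometric (Viète) form: r = 2√(−p/3) = 8.192137, φ = arccos(3q/(p·r)) = arccos(-0.383720) = 1.964618 rad.
y_k = r·cos(φ/3 − 2πk/3) for k = 0, 1, 2 gives y = 6.497393, 1.072327, -7.569720.
λ_k = y_k + 0.666667 gives λ = 7.1641, 1.7390, -6.9031 (check: the sum is 2.0000 = tr M).

Eigenvalues sorted in increasing order: [-6.9031, 1.7390, 7.1641].


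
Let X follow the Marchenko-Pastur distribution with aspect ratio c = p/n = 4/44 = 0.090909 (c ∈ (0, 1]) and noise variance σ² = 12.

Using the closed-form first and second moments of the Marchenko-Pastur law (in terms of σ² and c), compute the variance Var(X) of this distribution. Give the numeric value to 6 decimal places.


Recall the MP moments m_1 = E[X] = σ² and m_2 = E[X²] = σ⁴ (1 + c).
m_1 = E[X] = σ² = 12, so m_1² = 144.
m_2 = E[X²] = σ⁴ (1 + c) = 144 · (1 + 0.090909) = 144 · 1.090909 = 157.090909.
(Note m_2 − m_1² simplifies to c · σ⁴ = 0.090909 · 144.)

Var(X) = m_2 − m_1² = 157.090909 − 144 = 13.090909.


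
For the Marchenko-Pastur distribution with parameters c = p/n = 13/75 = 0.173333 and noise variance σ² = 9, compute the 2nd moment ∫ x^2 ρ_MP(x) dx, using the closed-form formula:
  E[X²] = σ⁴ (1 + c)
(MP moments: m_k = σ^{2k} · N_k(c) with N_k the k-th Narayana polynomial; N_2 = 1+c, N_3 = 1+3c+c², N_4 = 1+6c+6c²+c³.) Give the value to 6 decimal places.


E[X²] = σ⁴ (1 + c) (second MP moment). With σ² = 9 (so σ⁴ = 81) and c = 13/75 = 0.173333: E[X²] = 81 · (1 + 0.173333) = 81 · 1.173333.

So E[X^2] = 95.040000.


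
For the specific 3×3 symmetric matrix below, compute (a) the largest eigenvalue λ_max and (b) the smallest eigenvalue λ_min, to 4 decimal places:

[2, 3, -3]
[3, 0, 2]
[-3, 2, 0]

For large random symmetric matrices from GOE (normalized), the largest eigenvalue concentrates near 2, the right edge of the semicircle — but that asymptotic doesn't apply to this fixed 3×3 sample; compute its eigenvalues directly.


Since M is real symmetric, all three eigenvalues are real; they are the roots of det(λI − M) = λ³ − (tr M) λ² + s λ − det M, where s is the sum of the principal 2×2 minors.
tr M = 2 + 0 + 0 = 2.
s = (2·0 − 3²) + (2·0 − (-3)²) + (0·0 − 2²) = -9 + (-9) + (-4) = -22.
det M (expand along row 1) = 2·(-4) − 3·6 + (-3)·6 = -44.
Characteristic polynomial: λ³ − 2λ² − 22λ + 44 = 0.
Substitute λ = y + (tr M)/3 = y + 0.666667 to remove the quadratic term: y³ + p·y + q = 0 with p = s − (tr M)²/3 = -23.333333 and q = −2(tr M)³/27 + (tr M)·s/3 − det M = 28.740741.
Three real roots ⇒ use the trigonometric (Viète) form: r = 2√(−p/3) = 5.577734, φ = arccos(3q/(p·r)) = arccos(-0.662498) = 2.294945 rad.
y_k = r·cos(φ/3 − 2πk/3) for k = 0, 1, 2 gives y = 4.023749, 1.333333, -5.357082.
λ_k = y_k + 0.666667 gives λ = 4.6904, 2.0000, -4.6904 (check: the sum is 2.0000 = tr M).

Hence λ_max = 4.6904 and λ_min = -4.6904.


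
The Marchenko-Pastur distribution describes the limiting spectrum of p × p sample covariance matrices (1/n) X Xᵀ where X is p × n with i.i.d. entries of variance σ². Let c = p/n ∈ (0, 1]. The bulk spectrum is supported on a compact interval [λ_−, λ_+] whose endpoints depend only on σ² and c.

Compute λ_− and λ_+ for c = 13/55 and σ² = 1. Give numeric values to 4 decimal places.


c = 13/55 = 0.236364; √c = 0.486172.
λ_− = σ² (1 − √c)² = 1 · (1 − 0.486172)² = 1 · (0.513828)² = 0.264019.
λ_+ = σ² (1 + √c)² = 1 · (1 + 0.486172)² = 1 · (1.486172)² = 2.208709.

Rounded to 4 decimal places: λ_− ≈ 0.2640, λ_+ ≈ 2.2087.


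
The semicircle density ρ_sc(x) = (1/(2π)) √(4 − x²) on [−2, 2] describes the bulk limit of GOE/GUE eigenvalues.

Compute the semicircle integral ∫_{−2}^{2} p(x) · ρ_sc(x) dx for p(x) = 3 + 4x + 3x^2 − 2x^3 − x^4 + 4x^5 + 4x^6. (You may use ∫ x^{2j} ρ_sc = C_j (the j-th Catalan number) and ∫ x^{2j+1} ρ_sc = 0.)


Write p(x) = Σ a_i x^i, split into monomials and integrate each against ρ_sc separately.
Using ∫ x^{2j} ρ_sc = C_j = (1/(j+1)) C(2j, j) (Catalan numbers) and ∫ x^{2j+1} ρ_sc = 0 (odd monomials vanish by symmetry):
  i = 0 (even): a_0 · C_{0} = 3 · 1 = 3
  i = 1 (odd): ∫ x^1 ρ_sc = 0 (vanishes)
  i = 2 (even): a_2 · C_{1} = 3 · 1 = 3
  i = 3 (odd): ∫ x^3 ρ_sc = 0 (vanishes)
  i = 4 (even): a_4 · C_{2} = -1 · 2 = -2
  i = 5 (odd): ∫ x^5 ρ_sc = 0 (vanishes)
  i = 6 (even): a_6 · C_{3} = 4 · 5 = 20

Summing the contributions: ∫_{−2}^{2} p(x) ρ_sc(x) dx = 3 + 3 + (-2) + 20 = 24.
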